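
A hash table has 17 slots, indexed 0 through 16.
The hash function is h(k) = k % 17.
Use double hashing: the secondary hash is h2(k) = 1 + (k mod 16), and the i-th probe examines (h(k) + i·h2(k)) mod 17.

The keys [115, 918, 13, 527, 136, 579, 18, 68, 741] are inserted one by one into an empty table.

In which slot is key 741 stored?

11

115 hashes to 13; slot 13 is free → place at 13.
918 hashes to 0; slot 0 is free → place at 0.
13 hashes to 13, h2=14; 13 taken → place at 10.
527 hashes to 0, h2=16; 0 taken → place at 16.
136 hashes to 0, h2=9; 0 taken → place at 9.
579 hashes to 1; slot 1 is free → place at 1.
18 hashes to 1, h2=3; 1 taken → place at 4.
68 hashes to 0, h2=5; 0 taken → place at 5.
741 hashes to 10, h2=6; 10,16,5 taken → place at 11.
Table: [918, 579, ∅, ∅, 18, 68, ∅, ∅, ∅, 136, 13, 741, ∅, 115, ∅, ∅, 527]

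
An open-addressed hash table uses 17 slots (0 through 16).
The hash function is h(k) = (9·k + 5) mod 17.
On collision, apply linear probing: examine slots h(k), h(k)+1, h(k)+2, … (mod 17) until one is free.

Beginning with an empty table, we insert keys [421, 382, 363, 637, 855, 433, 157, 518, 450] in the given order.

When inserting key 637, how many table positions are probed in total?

421 hashes to 3; slot 3 is free -> place at 3.
382 hashes to 9; slot 9 is free -> place at 9.
363 hashes to 8; slot 8 is free -> place at 8.
637 hashes to 9; 9 taken -> place at 10.
855 hashes to 16; slot 16 is free -> place at 16.
433 hashes to 9; 9,10 taken -> place at 11.
157 hashes to 7; slot 7 is free -> place at 7.
518 hashes to 9; 9,10,11 taken -> place at 12.
450 hashes to 9; 9,10,11,12 taken -> place at 13.
Table: [∅, ∅, ∅, 421, ∅, ∅, ∅, 157, 363, 382, 637, 433, 518, 450, ∅, ∅, 855]

2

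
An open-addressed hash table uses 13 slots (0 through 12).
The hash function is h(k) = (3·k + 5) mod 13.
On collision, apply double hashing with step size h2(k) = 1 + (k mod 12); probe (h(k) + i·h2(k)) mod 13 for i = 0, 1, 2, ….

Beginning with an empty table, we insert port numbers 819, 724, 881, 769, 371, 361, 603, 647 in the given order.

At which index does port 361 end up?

2

819 hashes to 5; slot 5 is free => place at 5.
724 hashes to 6; slot 6 is free => place at 6.
881 hashes to 9; slot 9 is free => place at 9.
769 hashes to 11; slot 11 is free => place at 11.
371 hashes to 0; slot 0 is free => place at 0.
361 hashes to 9, h2=2; 9,11,0 taken => place at 2.
603 hashes to 7; slot 7 is free => place at 7.
647 hashes to 9, h2=12; 9 taken => place at 8.
Table: [371, _, 361, _, _, 819, 724, 603, 647, 881, _, 769, _]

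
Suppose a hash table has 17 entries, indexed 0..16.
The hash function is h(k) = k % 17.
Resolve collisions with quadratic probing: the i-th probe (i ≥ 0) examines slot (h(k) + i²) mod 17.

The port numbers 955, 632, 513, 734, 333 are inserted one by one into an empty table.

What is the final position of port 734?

Insert 955: h=3, slot 3 empty → index 3.
Insert 632: h=3, slot 3 occupied → index 4.
Insert 513: h=3, slots 3,4 occupied → index 7.
Insert 734: h=3, slots 3,4,7 occupied → index 12.
Insert 333: h=10, slot 10 empty → index 10.
Table: [—, —, —, 955, 632, —, —, 513, —, —, 333, —, 734, —, —, —, —]

12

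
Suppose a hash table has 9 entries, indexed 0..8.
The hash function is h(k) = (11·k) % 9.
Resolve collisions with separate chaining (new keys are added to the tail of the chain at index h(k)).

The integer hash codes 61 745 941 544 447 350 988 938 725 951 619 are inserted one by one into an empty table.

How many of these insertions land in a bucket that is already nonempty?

5

61 → bucket 5
745 → bucket 5 (collision)
941 → bucket 1
544 → bucket 8
447 → bucket 3
350 → bucket 7
988 → bucket 5 (collision)
938 → bucket 4
725 → bucket 1 (collision)
951 → bucket 3 (collision)
619 → bucket 5 (collision)
Final buckets:
0: ∅
1: 941 -> 725
2: ∅
3: 447 -> 951
4: 938
5: 61 -> 745 -> 988 -> 619
6: ∅
7: 350
8: 544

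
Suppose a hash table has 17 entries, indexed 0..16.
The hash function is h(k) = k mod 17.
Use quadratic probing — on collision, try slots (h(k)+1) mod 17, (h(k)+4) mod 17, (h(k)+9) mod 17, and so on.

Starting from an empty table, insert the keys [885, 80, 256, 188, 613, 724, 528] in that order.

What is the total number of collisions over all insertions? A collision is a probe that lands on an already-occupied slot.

Insert 885: h=1, slot 1 empty => index 1.
Insert 80: h=12, slot 12 empty => index 12.
Insert 256: h=1, slot 1 occupied => index 2.
Insert 188: h=1, slots 1,2 occupied => index 5.
Insert 613: h=1, slots 1,2,5 occupied => index 10.
Insert 724: h=10, slot 10 occupied => index 11.
Insert 528: h=1, slots 1,2,5,10 occupied => index 0.
Table: [528, 885, 256, _, _, 188, _, _, _, _, 613, 724, 80, _, _, _, _]

11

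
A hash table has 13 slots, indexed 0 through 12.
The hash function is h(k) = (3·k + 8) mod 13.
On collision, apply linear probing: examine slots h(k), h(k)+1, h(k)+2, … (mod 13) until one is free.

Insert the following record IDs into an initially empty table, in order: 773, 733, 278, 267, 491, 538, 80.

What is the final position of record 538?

773: h=0 → slot 0
733: h=10 → slot 10
278: h=10, probe 10,11 → slot 11
267: h=3 → slot 3
491: h=12 → slot 12
538: h=10, probe 10,11,12,0,1 → slot 1
80: h=1, probe 1,2 → slot 2
Table: [773, 538, 80, 267, ., ., ., ., ., ., 733, 278, 491]

1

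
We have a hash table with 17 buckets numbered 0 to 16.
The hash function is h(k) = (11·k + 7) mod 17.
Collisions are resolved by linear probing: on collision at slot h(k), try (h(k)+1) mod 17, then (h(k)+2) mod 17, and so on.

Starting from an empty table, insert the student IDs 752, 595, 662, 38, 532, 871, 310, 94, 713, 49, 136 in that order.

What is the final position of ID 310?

752: h=0 => slot 0
595: h=7 => slot 7
662: h=13 => slot 13
38: h=0, probe 0,1 => slot 1
532: h=11 => slot 11
871: h=0, probe 0,1,2 => slot 2
310: h=0, probe 0,1,2,3 => slot 3
94: h=4 => slot 4
713: h=13, probe 13,14 => slot 14
49: h=2, probe 2,3,4,5 => slot 5
136: h=7, probe 7,8 => slot 8
Table: [752, 38, 871, 310, 94, 49, _, 595, 136, _, _, 532, _, 662, 713, _, _]

3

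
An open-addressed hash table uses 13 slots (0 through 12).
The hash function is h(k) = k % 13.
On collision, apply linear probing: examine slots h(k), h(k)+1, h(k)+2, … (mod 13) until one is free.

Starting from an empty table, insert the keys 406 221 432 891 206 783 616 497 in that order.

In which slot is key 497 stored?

Insert 406: h=3, slot 3 empty => index 3.
Insert 221: h=0, slot 0 empty => index 0.
Insert 432: h=3, slot 3 occupied => index 4.
Insert 891: h=7, slot 7 empty => index 7.
Insert 206: h=11, slot 11 empty => index 11.
Insert 783: h=3, slots 3,4 occupied => index 5.
Insert 616: h=5, slot 5 occupied => index 6.
Insert 497: h=3, slots 3,4,5,6,7 occupied => index 8.
Table: [221, -, -, 406, 432, 783, 616, 891, 497, -, -, 206, -]

8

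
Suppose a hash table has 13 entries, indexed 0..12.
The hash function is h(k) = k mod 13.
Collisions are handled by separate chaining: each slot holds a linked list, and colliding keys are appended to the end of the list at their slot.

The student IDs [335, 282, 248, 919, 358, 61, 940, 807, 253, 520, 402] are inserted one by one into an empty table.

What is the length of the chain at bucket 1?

Insert 335: h=10, bucket 10 empty → new chain.
Insert 282: h=9, bucket 9 empty → new chain.
Insert 248: h=1, bucket 1 empty → new chain.
Insert 919: h=9, bucket 9 nonempty → append to chain.
Insert 358: h=7, bucket 7 empty → new chain.
Insert 61: h=9, bucket 9 nonempty → append to chain.
Insert 940: h=4, bucket 4 empty → new chain.
Insert 807: h=1, bucket 1 nonempty → append to chain.
Insert 253: h=6, bucket 6 empty → new chain.
Insert 520: h=0, bucket 0 empty → new chain.
Insert 402: h=12, bucket 12 empty → new chain.
Final buckets:
0: 520
1: 248 -> 807
2: —
3: —
4: 940
5: —
6: 253
7: 358
8: —
9: 282 -> 919 -> 61
10: 335
11: —
12: 402

2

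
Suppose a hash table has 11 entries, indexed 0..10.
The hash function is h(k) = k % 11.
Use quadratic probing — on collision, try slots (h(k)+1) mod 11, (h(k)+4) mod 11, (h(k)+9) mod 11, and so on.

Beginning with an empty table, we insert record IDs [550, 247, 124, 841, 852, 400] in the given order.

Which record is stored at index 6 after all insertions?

841

550: h=0 → slot 0
247: h=5 → slot 5
124: h=3 → slot 3
841: h=5, probe 5,6 → slot 6
852: h=5, probe 5,6,9 → slot 9
400: h=4 → slot 4
Table: [550, —, —, 124, 400, 247, 841, —, —, 852, —]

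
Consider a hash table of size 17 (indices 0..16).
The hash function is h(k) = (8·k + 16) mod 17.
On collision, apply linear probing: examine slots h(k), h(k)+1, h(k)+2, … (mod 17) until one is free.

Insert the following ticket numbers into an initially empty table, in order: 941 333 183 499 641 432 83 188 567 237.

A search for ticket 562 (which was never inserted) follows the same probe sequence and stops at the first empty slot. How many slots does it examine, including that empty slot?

Insert 941: h=13, slot 13 empty → index 13.
Insert 333: h=11, slot 11 empty → index 11.
Insert 183: h=1, slot 1 empty → index 1.
Insert 499: h=13, slot 13 occupied → index 14.
Insert 641: h=10, slot 10 empty → index 10.
Insert 432: h=4, slot 4 empty → index 4.
Insert 83: h=0, slot 0 empty → index 0.
Insert 188: h=7, slot 7 empty → index 7.
Insert 567: h=13, slots 13,14 occupied → index 15.
Insert 237: h=8, slot 8 empty → index 8.
Table: [83, 183, ∅, ∅, 432, ∅, ∅, 188, 237, ∅, 641, 333, ∅, 941, 499, 567, ∅]
Lookup 562: h=7, probe 7,8,9 → slot 9 empty, not found.

3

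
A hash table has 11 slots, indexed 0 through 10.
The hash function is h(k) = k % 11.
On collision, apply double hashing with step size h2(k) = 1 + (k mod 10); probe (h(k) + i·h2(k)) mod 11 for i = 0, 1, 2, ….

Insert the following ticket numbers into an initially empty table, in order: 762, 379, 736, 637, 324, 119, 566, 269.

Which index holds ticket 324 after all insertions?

4

762 hashes to 3; slot 3 is free -> place at 3.
379 hashes to 5; slot 5 is free -> place at 5.
736 hashes to 10; slot 10 is free -> place at 10.
637 hashes to 10, h2=8; 10 taken -> place at 7.
324 hashes to 5, h2=5; 5,10 taken -> place at 4.
119 hashes to 9; slot 9 is free -> place at 9.
566 hashes to 5, h2=7; 5 taken -> place at 1.
269 hashes to 5, h2=10; 5,4,3 taken -> place at 2.
Table: [-, 566, 269, 762, 324, 379, -, 637, -, 119, 736]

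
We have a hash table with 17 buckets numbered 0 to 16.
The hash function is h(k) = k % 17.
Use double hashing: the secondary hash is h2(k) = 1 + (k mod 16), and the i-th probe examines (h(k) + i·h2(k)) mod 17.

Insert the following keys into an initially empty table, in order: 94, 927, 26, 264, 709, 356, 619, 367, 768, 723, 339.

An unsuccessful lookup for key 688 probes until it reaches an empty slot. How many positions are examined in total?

7

Insert 94: h=9, slot 9 empty -> index 9.
Insert 927: h=9, h2=16, slot 9 occupied -> index 8.
Insert 26: h=9, h2=11, slot 9 occupied -> index 3.
Insert 264: h=9, h2=9, slot 9 occupied -> index 1.
Insert 709: h=12, slot 12 empty -> index 12.
Insert 356: h=16, slot 16 empty -> index 16.
Insert 619: h=7, slot 7 empty -> index 7.
Insert 367: h=10, slot 10 empty -> index 10.
Insert 768: h=3, h2=1, slot 3 occupied -> index 4.
Insert 723: h=9, h2=4, slot 9 occupied -> index 13.
Insert 339: h=16, h2=4, slots 16,3,7 occupied -> index 11.
Table: [∅, 264, ∅, 26, 768, ∅, ∅, 619, 927, 94, 367, 339, 709, 723, ∅, ∅, 356]
Lookup 688: h=8, h2=1, probe 8,9,10,11,12,13,14 → slot 14 empty, not found.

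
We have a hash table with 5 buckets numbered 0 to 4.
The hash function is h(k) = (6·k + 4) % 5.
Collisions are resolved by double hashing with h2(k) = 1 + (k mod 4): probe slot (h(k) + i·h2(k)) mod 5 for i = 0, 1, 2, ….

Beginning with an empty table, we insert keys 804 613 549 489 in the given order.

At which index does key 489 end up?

804 hashes to 3; slot 3 is free -> place at 3.
613 hashes to 2; slot 2 is free -> place at 2.
549 hashes to 3, h2=2; 3 taken -> place at 0.
489 hashes to 3, h2=2; 3,0,2 taken -> place at 4.
Table: [549, —, 613, 804, 489]

4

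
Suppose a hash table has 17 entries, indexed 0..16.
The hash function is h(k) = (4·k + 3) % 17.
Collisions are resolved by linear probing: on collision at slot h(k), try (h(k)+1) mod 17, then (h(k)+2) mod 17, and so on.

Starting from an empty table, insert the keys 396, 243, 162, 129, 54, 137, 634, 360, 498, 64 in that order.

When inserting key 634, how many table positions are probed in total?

396 hashes to 6; slot 6 is free => place at 6.
243 hashes to 6; 6 taken => place at 7.
162 hashes to 5; slot 5 is free => place at 5.
129 hashes to 9; slot 9 is free => place at 9.
54 hashes to 15; slot 15 is free => place at 15.
137 hashes to 7; 7 taken => place at 8.
634 hashes to 6; 6,7,8,9 taken => place at 10.
360 hashes to 15; 15 taken => place at 16.
498 hashes to 6; 6,7,8,9,10 taken => place at 11.
64 hashes to 4; slot 4 is free => place at 4.
Table: [-, -, -, -, 64, 162, 396, 243, 137, 129, 634, 498, -, -, -, 54, 360]

5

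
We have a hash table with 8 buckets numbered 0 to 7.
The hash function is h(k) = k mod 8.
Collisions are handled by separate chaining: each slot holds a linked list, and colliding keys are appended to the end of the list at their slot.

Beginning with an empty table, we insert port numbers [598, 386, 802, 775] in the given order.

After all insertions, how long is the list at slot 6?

598 → bucket 6
386 → bucket 2
802 → bucket 2 (collision)
775 → bucket 7
Final buckets:
0: —
1: —
2: 386 -> 802
3: —
4: —
5: —
6: 598
7: 775

1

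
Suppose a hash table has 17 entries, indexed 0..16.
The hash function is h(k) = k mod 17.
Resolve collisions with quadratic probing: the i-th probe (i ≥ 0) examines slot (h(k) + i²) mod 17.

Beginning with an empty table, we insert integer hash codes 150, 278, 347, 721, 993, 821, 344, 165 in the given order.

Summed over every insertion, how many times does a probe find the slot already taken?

150: h=14 → slot 14
278: h=6 → slot 6
347: h=7 → slot 7
721: h=7, probe 7,8 → slot 8
993: h=7, probe 7,8,11 → slot 11
821: h=5 → slot 5
344: h=4 → slot 4
165: h=12 → slot 12
Table: [., ., ., ., 344, 821, 278, 347, 721, ., ., 993, 165, ., 150, ., .]

3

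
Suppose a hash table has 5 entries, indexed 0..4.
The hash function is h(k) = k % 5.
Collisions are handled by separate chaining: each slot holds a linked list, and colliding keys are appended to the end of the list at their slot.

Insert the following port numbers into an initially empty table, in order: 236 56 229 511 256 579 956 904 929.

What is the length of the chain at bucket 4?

4

236 → bucket 1
56 → bucket 1 (collision)
229 → bucket 4
511 → bucket 1 (collision)
256 → bucket 1 (collision)
579 → bucket 4 (collision)
956 → bucket 1 (collision)
904 → bucket 4 (collision)
929 → bucket 4 (collision)
Final buckets:
0: -
1: 236 -> 56 -> 511 -> 256 -> 956
2: -
3: -
4: 229 -> 579 -> 904 -> 929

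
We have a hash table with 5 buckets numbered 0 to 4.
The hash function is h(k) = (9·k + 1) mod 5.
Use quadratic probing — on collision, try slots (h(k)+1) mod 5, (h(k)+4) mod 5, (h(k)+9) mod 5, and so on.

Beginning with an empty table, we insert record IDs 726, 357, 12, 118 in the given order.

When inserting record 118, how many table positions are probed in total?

3

Insert 726: h=0, slot 0 empty => index 0.
Insert 357: h=4, slot 4 empty => index 4.
Insert 12: h=4, slots 4,0 occupied => index 3.
Insert 118: h=3, slots 3,4 occupied => index 2.
Table: [726, ∅, 118, 12, 357]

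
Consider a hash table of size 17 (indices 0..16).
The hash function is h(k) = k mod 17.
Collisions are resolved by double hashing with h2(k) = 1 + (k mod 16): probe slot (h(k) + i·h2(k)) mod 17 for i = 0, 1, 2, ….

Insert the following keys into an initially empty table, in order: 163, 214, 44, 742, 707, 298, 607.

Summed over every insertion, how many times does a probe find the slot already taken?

3

163: h=10 => slot 10
214: h=10, h2=7, probe 10,0 => slot 0
44: h=10, h2=13, probe 10,6 => slot 6
742: h=11 => slot 11
707: h=10, h2=4, probe 10,14 => slot 14
298: h=9 => slot 9
607: h=12 => slot 12
Table: [214, -, -, -, -, -, 44, -, -, 298, 163, 742, 607, -, 707, -, -]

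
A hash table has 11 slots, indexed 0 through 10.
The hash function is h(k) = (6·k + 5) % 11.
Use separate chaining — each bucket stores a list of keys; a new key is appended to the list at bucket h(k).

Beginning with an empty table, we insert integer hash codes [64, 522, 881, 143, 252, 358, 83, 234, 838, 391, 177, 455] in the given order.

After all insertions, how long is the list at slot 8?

Insert 64: h=4, bucket 4 empty → new chain.
Insert 522: h=2, bucket 2 empty → new chain.
Insert 881: h=0, bucket 0 empty → new chain.
Insert 143: h=5, bucket 5 empty → new chain.
Insert 252: h=10, bucket 10 empty → new chain.
Insert 358: h=8, bucket 8 empty → new chain.
Insert 83: h=8, bucket 8 nonempty → append to chain.
Insert 234: h=1, bucket 1 empty → new chain.
Insert 838: h=6, bucket 6 empty → new chain.
Insert 391: h=8, bucket 8 nonempty → append to chain.
Insert 177: h=0, bucket 0 nonempty → append to chain.
Insert 455: h=7, bucket 7 empty → new chain.
Final buckets:
0: 881 -> 177
1: 234
2: 522
3: _
4: 64
5: 143
6: 838
7: 455
8: 358 -> 83 -> 391
9: _
10: 252

3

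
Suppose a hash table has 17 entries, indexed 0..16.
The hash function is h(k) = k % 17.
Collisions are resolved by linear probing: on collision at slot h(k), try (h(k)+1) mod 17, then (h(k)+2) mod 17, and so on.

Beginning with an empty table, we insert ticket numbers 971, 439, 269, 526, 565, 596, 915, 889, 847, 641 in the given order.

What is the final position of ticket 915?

0

971: h=2 -> slot 2
439: h=14 -> slot 14
269: h=14, probe 14,15 -> slot 15
526: h=16 -> slot 16
565: h=4 -> slot 4
596: h=1 -> slot 1
915: h=14, probe 14,15,16,0 -> slot 0
889: h=5 -> slot 5
847: h=14, probe 14,15,16,0,1,2,3 -> slot 3
641: h=12 -> slot 12
Table: [915, 596, 971, 847, 565, 889, ∅, ∅, ∅, ∅, ∅, ∅, 641, ∅, 439, 269, 526]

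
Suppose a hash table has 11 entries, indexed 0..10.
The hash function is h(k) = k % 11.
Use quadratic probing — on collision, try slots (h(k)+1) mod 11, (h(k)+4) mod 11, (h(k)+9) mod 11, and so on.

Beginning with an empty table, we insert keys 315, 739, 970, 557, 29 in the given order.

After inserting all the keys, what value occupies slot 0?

29

Insert 315: h=7, slot 7 empty => index 7.
Insert 739: h=2, slot 2 empty => index 2.
Insert 970: h=2, slot 2 occupied => index 3.
Insert 557: h=7, slot 7 occupied => index 8.
Insert 29: h=7, slots 7,8 occupied => index 0.
Table: [29, _, 739, 970, _, _, _, 315, 557, _, _]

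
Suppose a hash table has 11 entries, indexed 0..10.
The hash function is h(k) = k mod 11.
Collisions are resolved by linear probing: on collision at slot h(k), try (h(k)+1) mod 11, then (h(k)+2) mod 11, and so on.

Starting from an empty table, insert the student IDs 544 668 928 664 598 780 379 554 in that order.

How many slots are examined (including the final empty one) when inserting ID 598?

544 hashes to 5; slot 5 is free -> place at 5.
668 hashes to 8; slot 8 is free -> place at 8.
928 hashes to 4; slot 4 is free -> place at 4.
664 hashes to 4; 4,5 taken -> place at 6.
598 hashes to 4; 4,5,6 taken -> place at 7.
780 hashes to 10; slot 10 is free -> place at 10.
379 hashes to 5; 5,6,7,8 taken -> place at 9.
554 hashes to 4; 4,5,6,7,8,9,10 taken -> place at 0.
Table: [554, ∅, ∅, ∅, 928, 544, 664, 598, 668, 379, 780]

4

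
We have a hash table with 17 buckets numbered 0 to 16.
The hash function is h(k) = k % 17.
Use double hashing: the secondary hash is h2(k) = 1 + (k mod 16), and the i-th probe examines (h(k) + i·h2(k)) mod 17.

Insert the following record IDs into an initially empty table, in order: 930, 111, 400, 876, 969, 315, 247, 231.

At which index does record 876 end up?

5

Insert 930: h=12, slot 12 empty => index 12.
Insert 111: h=9, slot 9 empty => index 9.
Insert 400: h=9, h2=1, slot 9 occupied => index 10.
Insert 876: h=9, h2=13, slot 9 occupied => index 5.
Insert 969: h=0, slot 0 empty => index 0.
Insert 315: h=9, h2=12, slot 9 occupied => index 4.
Insert 247: h=9, h2=8, slots 9,0 occupied => index 8.
Insert 231: h=10, h2=8, slot 10 occupied => index 1.
Table: [969, 231, ∅, ∅, 315, 876, ∅, ∅, 247, 111, 400, ∅, 930, ∅, ∅, ∅, ∅]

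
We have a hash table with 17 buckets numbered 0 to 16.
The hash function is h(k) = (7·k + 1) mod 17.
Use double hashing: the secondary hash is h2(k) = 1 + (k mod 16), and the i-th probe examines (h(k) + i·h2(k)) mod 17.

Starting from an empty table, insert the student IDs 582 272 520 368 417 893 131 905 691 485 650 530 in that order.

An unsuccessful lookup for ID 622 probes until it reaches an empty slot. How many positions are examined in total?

3

Insert 582: h=12, slot 12 empty => index 12.
Insert 272: h=1, slot 1 empty => index 1.
Insert 520: h=3, slot 3 empty => index 3.
Insert 368: h=10, slot 10 empty => index 10.
Insert 417: h=13, slot 13 empty => index 13.
Insert 893: h=13, h2=14, slots 13,10 occupied => index 7.
Insert 131: h=0, slot 0 empty => index 0.
Insert 905: h=12, h2=10, slot 12 occupied => index 5.
Insert 691: h=10, h2=4, slot 10 occupied => index 14.
Insert 485: h=13, h2=6, slot 13 occupied => index 2.
Insert 650: h=12, h2=11, slot 12 occupied => index 6.
Insert 530: h=5, h2=3, slot 5 occupied => index 8.
Table: [131, 272, 485, 520, ∅, 905, 650, 893, 530, ∅, 368, ∅, 582, 417, 691, ∅, ∅]
Lookup 622: h=3, h2=15, probe 3,1,16 → slot 16 empty, not found.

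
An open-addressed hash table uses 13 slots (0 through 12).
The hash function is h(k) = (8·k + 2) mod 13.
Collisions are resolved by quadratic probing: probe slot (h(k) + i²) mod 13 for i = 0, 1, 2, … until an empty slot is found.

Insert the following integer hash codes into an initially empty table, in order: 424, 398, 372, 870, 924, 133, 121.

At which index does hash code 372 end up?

5

424 hashes to 1; slot 1 is free → place at 1.
398 hashes to 1; 1 taken → place at 2.
372 hashes to 1; 1,2 taken → place at 5.
870 hashes to 7; slot 7 is free → place at 7.
924 hashes to 10; slot 10 is free → place at 10.
133 hashes to 0; slot 0 is free → place at 0.
121 hashes to 8; slot 8 is free → place at 8.
Table: [133, 424, 398, ., ., 372, ., 870, 121, ., 924, ., .]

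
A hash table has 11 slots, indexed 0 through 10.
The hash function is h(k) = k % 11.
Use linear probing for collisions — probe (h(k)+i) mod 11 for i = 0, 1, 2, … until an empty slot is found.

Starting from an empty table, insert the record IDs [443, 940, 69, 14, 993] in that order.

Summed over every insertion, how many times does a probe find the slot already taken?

Insert 443: h=3, slot 3 empty => index 3.
Insert 940: h=5, slot 5 empty => index 5.
Insert 69: h=3, slot 3 occupied => index 4.
Insert 14: h=3, slots 3,4,5 occupied => index 6.
Insert 993: h=3, slots 3,4,5,6 occupied => index 7.
Table: [., ., ., 443, 69, 940, 14, 993, ., ., .]

8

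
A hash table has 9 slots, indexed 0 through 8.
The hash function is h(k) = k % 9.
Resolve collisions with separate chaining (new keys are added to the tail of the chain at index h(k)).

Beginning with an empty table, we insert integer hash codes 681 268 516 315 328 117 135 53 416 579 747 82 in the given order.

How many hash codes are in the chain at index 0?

681 -> bucket 6
268 -> bucket 7
516 -> bucket 3
315 -> bucket 0
328 -> bucket 4
117 -> bucket 0 (collision)
135 -> bucket 0 (collision)
53 -> bucket 8
416 -> bucket 2
579 -> bucket 3 (collision)
747 -> bucket 0 (collision)
82 -> bucket 1
Final buckets:
0: 315 -> 117 -> 135 -> 747
1: 82
2: 416
3: 516 -> 579
4: 328
5: ∅
6: 681
7: 268
8: 53

4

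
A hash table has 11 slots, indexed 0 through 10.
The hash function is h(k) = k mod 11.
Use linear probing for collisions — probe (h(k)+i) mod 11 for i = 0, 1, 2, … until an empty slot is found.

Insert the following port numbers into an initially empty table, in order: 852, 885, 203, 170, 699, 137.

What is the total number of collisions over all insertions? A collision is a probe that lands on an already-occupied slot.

14

852: h=5 → slot 5
885: h=5, probe 5,6 → slot 6
203: h=5, probe 5,6,7 → slot 7
170: h=5, probe 5,6,7,8 → slot 8
699: h=6, probe 6,7,8,9 → slot 9
137: h=5, probe 5,6,7,8,9,10 → slot 10
Table: [∅, ∅, ∅, ∅, ∅, 852, 885, 203, 170, 699, 137]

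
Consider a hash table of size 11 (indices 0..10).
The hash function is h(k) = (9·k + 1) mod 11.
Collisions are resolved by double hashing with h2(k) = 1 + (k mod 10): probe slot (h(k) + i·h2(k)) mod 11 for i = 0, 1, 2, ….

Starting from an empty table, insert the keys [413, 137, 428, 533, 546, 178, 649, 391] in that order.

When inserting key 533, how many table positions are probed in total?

413: h=0 → slot 0
137: h=2 → slot 2
428: h=3 → slot 3
533: h=2, h2=4, probe 2,6 → slot 6
546: h=9 → slot 9
178: h=8 → slot 8
649: h=1 → slot 1
391: h=0, h2=2, probe 0,2,4 → slot 4
Table: [413, 649, 137, 428, 391, -, 533, -, 178, 546, -]

2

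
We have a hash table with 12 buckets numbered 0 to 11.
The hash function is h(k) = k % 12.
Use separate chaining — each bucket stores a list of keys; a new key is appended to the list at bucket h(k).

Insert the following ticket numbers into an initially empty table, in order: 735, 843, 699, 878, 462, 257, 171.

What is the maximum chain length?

4

735 -> bucket 3
843 -> bucket 3 (collision)
699 -> bucket 3 (collision)
878 -> bucket 2
462 -> bucket 6
257 -> bucket 5
171 -> bucket 3 (collision)
Final buckets:
0: ∅
1: ∅
2: 878
3: 735 -> 843 -> 699 -> 171
4: ∅
5: 257
6: 462
7: ∅
8: ∅
9: ∅
10: ∅
11: ∅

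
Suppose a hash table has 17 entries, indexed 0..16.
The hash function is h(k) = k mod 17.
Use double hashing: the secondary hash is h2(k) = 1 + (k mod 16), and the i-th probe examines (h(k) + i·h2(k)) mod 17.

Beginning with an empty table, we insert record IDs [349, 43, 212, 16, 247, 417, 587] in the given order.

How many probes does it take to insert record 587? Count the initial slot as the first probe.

5

Insert 349: h=9, slot 9 empty → index 9.
Insert 43: h=9, h2=12, slot 9 occupied → index 4.
Insert 212: h=8, slot 8 empty → index 8.
Insert 16: h=16, slot 16 empty → index 16.
Insert 247: h=9, h2=8, slot 9 occupied → index 0.
Insert 417: h=9, h2=2, slot 9 occupied → index 11.
Insert 587: h=9, h2=12, slots 9,4,16,11 occupied → index 6.
Table: [247, -, -, -, 43, -, 587, -, 212, 349, -, 417, -, -, -, -, 16]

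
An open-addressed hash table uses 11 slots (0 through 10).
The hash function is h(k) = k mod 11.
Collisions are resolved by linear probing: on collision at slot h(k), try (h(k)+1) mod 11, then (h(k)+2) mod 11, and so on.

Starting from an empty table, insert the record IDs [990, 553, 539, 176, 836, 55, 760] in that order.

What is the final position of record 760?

6

990 hashes to 0; slot 0 is free -> place at 0.
553 hashes to 3; slot 3 is free -> place at 3.
539 hashes to 0; 0 taken -> place at 1.
176 hashes to 0; 0,1 taken -> place at 2.
836 hashes to 0; 0,1,2,3 taken -> place at 4.
55 hashes to 0; 0,1,2,3,4 taken -> place at 5.
760 hashes to 1; 1,2,3,4,5 taken -> place at 6.
Table: [990, 539, 176, 553, 836, 55, 760, —, —, —, —]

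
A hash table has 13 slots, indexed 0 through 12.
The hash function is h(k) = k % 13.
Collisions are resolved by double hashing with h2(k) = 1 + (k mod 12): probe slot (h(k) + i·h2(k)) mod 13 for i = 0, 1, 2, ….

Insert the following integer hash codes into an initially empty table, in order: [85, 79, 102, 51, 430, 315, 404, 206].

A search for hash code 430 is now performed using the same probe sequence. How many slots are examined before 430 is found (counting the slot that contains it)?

85 hashes to 7; slot 7 is free → place at 7.
79 hashes to 1; slot 1 is free → place at 1.
102 hashes to 11; slot 11 is free → place at 11.
51 hashes to 12; slot 12 is free → place at 12.
430 hashes to 1, h2=11; 1,12 taken → place at 10.
315 hashes to 3; slot 3 is free → place at 3.
404 hashes to 1, h2=9; 1,10 taken → place at 6.
206 hashes to 11, h2=3; 11,1 taken → place at 4.
Table: [∅, 79, ∅, 315, 206, ∅, 404, 85, ∅, ∅, 430, 102, 51]
Lookup 430: h=1, h2=11, probe 1,12,10 → found at 10.

3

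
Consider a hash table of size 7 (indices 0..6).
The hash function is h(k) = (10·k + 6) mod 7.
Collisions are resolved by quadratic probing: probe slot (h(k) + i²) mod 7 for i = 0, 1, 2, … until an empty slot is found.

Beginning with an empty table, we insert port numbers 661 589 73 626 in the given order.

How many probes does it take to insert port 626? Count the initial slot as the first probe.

661 hashes to 1; slot 1 is free => place at 1.
589 hashes to 2; slot 2 is free => place at 2.
73 hashes to 1; 1,2 taken => place at 5.
626 hashes to 1; 1,2,5 taken => place at 3.
Table: [—, 661, 589, 626, —, 73, —]

4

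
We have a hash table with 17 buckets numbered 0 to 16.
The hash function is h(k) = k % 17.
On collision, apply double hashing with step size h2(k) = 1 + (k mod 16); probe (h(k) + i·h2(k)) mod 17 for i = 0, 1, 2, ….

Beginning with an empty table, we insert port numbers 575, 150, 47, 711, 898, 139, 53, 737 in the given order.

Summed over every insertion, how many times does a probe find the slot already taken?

575 hashes to 14; slot 14 is free -> place at 14.
150 hashes to 14, h2=7; 14 taken -> place at 4.
47 hashes to 13; slot 13 is free -> place at 13.
711 hashes to 14, h2=8; 14 taken -> place at 5.
898 hashes to 14, h2=3; 14 taken -> place at 0.
139 hashes to 3; slot 3 is free -> place at 3.
53 hashes to 2; slot 2 is free -> place at 2.
737 hashes to 6; slot 6 is free -> place at 6.
Table: [898, —, 53, 139, 150, 711, 737, —, —, —, —, —, —, 47, 575, —, —]

3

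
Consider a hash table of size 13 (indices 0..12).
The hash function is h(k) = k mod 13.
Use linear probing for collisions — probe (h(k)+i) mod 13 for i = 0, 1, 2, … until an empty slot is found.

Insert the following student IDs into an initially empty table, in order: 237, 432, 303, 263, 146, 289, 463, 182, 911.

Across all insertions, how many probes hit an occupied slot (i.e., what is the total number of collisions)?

15

237 hashes to 3; slot 3 is free => place at 3.
432 hashes to 3; 3 taken => place at 4.
303 hashes to 4; 4 taken => place at 5.
263 hashes to 3; 3,4,5 taken => place at 6.
146 hashes to 3; 3,4,5,6 taken => place at 7.
289 hashes to 3; 3,4,5,6,7 taken => place at 8.
463 hashes to 8; 8 taken => place at 9.
182 hashes to 0; slot 0 is free => place at 0.
911 hashes to 1; slot 1 is free => place at 1.
Table: [182, 911, —, 237, 432, 303, 263, 146, 289, 463, —, —, —]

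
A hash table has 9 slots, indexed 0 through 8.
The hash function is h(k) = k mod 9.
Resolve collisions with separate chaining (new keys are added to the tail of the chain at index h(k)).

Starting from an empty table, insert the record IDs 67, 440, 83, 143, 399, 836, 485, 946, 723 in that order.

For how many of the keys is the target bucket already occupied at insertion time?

67 -> bucket 4
440 -> bucket 8
83 -> bucket 2
143 -> bucket 8 (collision)
399 -> bucket 3
836 -> bucket 8 (collision)
485 -> bucket 8 (collision)
946 -> bucket 1
723 -> bucket 3 (collision)
Final buckets:
0: _
1: 946
2: 83
3: 399 -> 723
4: 67
5: _
6: _
7: _
8: 440 -> 143 -> 836 -> 485

4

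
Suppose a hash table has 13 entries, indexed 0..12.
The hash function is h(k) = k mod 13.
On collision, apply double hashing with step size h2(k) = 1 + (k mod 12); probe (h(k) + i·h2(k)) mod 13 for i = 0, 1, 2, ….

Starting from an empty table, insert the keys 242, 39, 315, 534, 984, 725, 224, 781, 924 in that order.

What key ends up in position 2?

924

242 hashes to 8; slot 8 is free -> place at 8.
39 hashes to 0; slot 0 is free -> place at 0.
315 hashes to 3; slot 3 is free -> place at 3.
534 hashes to 1; slot 1 is free -> place at 1.
984 hashes to 9; slot 9 is free -> place at 9.
725 hashes to 10; slot 10 is free -> place at 10.
224 hashes to 3, h2=9; 3 taken -> place at 12.
781 hashes to 1, h2=2; 1,3 taken -> place at 5.
924 hashes to 1, h2=1; 1 taken -> place at 2.
Table: [39, 534, 924, 315, ., 781, ., ., 242, 984, 725, ., 224]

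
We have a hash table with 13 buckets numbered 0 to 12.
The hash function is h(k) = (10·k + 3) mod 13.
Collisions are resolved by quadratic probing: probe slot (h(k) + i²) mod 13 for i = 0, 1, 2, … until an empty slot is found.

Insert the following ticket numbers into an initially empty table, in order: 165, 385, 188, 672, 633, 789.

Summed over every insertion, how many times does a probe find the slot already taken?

165: h=2 -> slot 2
385: h=5 -> slot 5
188: h=11 -> slot 11
672: h=2, probe 2,3 -> slot 3
633: h=2, probe 2,3,6 -> slot 6
789: h=2, probe 2,3,6,11,5,1 -> slot 1
Table: [—, 789, 165, 672, —, 385, 633, —, —, —, —, 188, —]

8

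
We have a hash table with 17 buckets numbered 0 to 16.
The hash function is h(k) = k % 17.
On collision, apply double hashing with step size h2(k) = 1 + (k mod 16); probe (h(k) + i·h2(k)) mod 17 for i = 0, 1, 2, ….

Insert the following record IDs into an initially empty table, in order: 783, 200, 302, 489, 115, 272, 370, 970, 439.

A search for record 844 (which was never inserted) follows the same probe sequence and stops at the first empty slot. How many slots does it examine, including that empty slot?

Insert 783: h=1, slot 1 empty -> index 1.
Insert 200: h=13, slot 13 empty -> index 13.
Insert 302: h=13, h2=15, slot 13 occupied -> index 11.
Insert 489: h=13, h2=10, slot 13 occupied -> index 6.
Insert 115: h=13, h2=4, slot 13 occupied -> index 0.
Insert 272: h=0, h2=1, slots 0,1 occupied -> index 2.
Insert 370: h=13, h2=3, slot 13 occupied -> index 16.
Insert 970: h=1, h2=11, slot 1 occupied -> index 12.
Insert 439: h=14, slot 14 empty -> index 14.
Table: [115, 783, 272, ., ., ., 489, ., ., ., ., 302, 970, 200, 439, ., 370]
Lookup 844: h=11, h2=13, probe 11,7 → slot 7 empty, not found.

2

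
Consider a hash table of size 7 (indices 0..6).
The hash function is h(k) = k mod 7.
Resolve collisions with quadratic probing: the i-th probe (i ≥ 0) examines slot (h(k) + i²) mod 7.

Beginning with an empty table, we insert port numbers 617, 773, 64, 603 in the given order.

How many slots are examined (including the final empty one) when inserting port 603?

3

617: h=1 → slot 1
773: h=3 → slot 3
64: h=1, probe 1,2 → slot 2
603: h=1, probe 1,2,5 → slot 5
Table: [-, 617, 64, 773, -, 603, -]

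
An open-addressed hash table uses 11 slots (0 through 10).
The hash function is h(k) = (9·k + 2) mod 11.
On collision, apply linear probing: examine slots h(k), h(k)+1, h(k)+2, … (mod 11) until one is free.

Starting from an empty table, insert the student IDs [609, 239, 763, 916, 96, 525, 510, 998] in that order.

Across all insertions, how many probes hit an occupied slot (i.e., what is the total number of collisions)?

14

Insert 609: h=5, slot 5 empty => index 5.
Insert 239: h=8, slot 8 empty => index 8.
Insert 763: h=5, slot 5 occupied => index 6.
Insert 916: h=7, slot 7 empty => index 7.
Insert 96: h=8, slot 8 occupied => index 9.
Insert 525: h=8, slots 8,9 occupied => index 10.
Insert 510: h=5, slots 5,6,7,8,9,10 occupied => index 0.
Insert 998: h=8, slots 8,9,10,0 occupied => index 1.
Table: [510, 998, ∅, ∅, ∅, 609, 763, 916, 239, 96, 525]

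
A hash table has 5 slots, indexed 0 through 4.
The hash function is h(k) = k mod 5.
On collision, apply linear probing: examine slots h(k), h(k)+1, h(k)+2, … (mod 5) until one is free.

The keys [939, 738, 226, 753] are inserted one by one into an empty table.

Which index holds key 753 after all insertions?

939 hashes to 4; slot 4 is free → place at 4.
738 hashes to 3; slot 3 is free → place at 3.
226 hashes to 1; slot 1 is free → place at 1.
753 hashes to 3; 3,4 taken → place at 0.
Table: [753, 226, _, 738, 939]

0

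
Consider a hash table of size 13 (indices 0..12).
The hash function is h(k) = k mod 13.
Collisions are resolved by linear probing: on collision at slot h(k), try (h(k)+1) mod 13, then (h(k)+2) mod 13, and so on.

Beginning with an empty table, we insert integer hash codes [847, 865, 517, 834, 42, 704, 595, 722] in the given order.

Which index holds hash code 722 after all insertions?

8

847: h=2 -> slot 2
865: h=7 -> slot 7
517: h=10 -> slot 10
834: h=2, probe 2,3 -> slot 3
42: h=3, probe 3,4 -> slot 4
704: h=2, probe 2,3,4,5 -> slot 5
595: h=10, probe 10,11 -> slot 11
722: h=7, probe 7,8 -> slot 8
Table: [., ., 847, 834, 42, 704, ., 865, 722, ., 517, 595, .]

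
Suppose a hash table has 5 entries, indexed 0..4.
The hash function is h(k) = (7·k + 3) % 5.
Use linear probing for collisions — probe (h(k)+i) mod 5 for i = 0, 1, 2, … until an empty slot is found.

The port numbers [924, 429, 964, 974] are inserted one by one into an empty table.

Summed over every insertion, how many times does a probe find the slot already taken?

924: h=1 -> slot 1
429: h=1, probe 1,2 -> slot 2
964: h=1, probe 1,2,3 -> slot 3
974: h=1, probe 1,2,3,4 -> slot 4
Table: [∅, 924, 429, 964, 974]

6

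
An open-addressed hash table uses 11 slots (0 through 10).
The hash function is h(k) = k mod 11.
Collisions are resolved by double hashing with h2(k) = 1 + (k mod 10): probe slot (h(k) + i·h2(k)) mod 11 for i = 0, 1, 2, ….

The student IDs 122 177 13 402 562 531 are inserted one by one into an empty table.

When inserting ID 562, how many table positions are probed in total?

Insert 122: h=1, slot 1 empty -> index 1.
Insert 177: h=1, h2=8, slot 1 occupied -> index 9.
Insert 13: h=2, slot 2 empty -> index 2.
Insert 402: h=6, slot 6 empty -> index 6.
Insert 562: h=1, h2=3, slot 1 occupied -> index 4.
Insert 531: h=3, slot 3 empty -> index 3.
Table: [., 122, 13, 531, 562, ., 402, ., ., 177, .]

2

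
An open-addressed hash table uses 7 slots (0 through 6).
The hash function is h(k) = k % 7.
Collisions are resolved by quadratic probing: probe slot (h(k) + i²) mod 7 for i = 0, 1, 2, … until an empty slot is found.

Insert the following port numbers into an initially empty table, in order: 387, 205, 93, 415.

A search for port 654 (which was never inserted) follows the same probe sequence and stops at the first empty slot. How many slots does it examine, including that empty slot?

3

387 hashes to 2; slot 2 is free → place at 2.
205 hashes to 2; 2 taken → place at 3.
93 hashes to 2; 2,3 taken → place at 6.
415 hashes to 2; 2,3,6 taken → place at 4.
Table: [—, —, 387, 205, 415, —, 93]
Lookup 654: h=3, probe 3,4,0 → slot 0 empty, not found.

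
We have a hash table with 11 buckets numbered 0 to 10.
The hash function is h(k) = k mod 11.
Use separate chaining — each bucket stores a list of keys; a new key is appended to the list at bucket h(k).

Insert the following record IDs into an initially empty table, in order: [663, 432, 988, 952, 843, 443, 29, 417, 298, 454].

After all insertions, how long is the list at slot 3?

663 → bucket 3
432 → bucket 3 (collision)
988 → bucket 9
952 → bucket 6
843 → bucket 7
443 → bucket 3 (collision)
29 → bucket 7 (collision)
417 → bucket 10
298 → bucket 1
454 → bucket 3 (collision)
Final buckets:
0: ∅
1: 298
2: ∅
3: 663 -> 432 -> 443 -> 454
4: ∅
5: ∅
6: 952
7: 843 -> 29
8: ∅
9: 988
10: 417

4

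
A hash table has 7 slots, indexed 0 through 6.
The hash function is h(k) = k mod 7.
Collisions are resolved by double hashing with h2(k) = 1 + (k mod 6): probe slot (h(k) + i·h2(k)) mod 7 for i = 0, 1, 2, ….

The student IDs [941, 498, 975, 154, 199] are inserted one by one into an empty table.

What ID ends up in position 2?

975

941: h=3 -> slot 3
498: h=1 -> slot 1
975: h=2 -> slot 2
154: h=0 -> slot 0
199: h=3, h2=2, probe 3,5 -> slot 5
Table: [154, 498, 975, 941, -, 199, -]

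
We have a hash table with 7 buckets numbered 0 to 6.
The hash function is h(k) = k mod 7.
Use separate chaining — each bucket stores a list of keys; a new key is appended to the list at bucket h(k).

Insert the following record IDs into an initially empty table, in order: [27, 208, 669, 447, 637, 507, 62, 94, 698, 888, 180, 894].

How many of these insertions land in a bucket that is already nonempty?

Insert 27: h=6, bucket 6 empty → new chain.
Insert 208: h=5, bucket 5 empty → new chain.
Insert 669: h=4, bucket 4 empty → new chain.
Insert 447: h=6, bucket 6 nonempty → append to chain.
Insert 637: h=0, bucket 0 empty → new chain.
Insert 507: h=3, bucket 3 empty → new chain.
Insert 62: h=6, bucket 6 nonempty → append to chain.
Insert 94: h=3, bucket 3 nonempty → append to chain.
Insert 698: h=5, bucket 5 nonempty → append to chain.
Insert 888: h=6, bucket 6 nonempty → append to chain.
Insert 180: h=5, bucket 5 nonempty → append to chain.
Insert 894: h=5, bucket 5 nonempty → append to chain.
Final buckets:
0: 637
1: —
2: —
3: 507 -> 94
4: 669
5: 208 -> 698 -> 180 -> 894
6: 27 -> 447 -> 62 -> 888

7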